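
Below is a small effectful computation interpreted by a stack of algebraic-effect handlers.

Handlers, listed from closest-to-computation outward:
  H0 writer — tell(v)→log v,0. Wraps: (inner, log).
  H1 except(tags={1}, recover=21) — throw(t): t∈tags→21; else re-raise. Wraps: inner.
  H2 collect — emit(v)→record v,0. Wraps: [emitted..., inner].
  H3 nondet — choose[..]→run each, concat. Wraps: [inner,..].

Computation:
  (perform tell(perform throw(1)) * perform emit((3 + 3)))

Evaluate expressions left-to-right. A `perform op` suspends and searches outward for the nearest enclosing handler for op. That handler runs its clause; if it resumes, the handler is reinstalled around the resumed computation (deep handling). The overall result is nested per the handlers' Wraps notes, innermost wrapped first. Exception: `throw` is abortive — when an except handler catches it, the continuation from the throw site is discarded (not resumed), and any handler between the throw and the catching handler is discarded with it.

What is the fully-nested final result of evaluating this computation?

Evaluation trace:
throw(1) @ H1 caught ⇒ 21
H2 returns [21]
H3 returns [[21]]
= [[21]]

Answer: [[21]]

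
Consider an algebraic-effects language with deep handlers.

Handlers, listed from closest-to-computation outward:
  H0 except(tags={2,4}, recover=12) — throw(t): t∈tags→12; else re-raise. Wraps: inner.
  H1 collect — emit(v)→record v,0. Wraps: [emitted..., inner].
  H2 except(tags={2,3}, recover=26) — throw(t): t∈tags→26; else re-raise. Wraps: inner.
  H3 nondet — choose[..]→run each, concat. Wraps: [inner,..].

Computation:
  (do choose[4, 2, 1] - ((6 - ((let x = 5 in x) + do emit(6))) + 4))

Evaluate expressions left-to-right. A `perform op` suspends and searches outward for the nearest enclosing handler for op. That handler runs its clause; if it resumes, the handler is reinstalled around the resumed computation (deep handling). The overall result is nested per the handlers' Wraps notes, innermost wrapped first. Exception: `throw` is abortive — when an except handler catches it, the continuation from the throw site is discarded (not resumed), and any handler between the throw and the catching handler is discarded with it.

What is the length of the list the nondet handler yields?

Answer: 3

Working:
choose[4, 2, 1] @ H3
  branch[0] choose=4:
    emit(6) @ H1 ⇒ out+=6
    H0 returns -1
    H1 returns [6, -1]
    H2 returns [6, -1]
    H3 returns [[6, -1]]
  branch[1] choose=2:
    emit(6) @ H1 ⇒ out+=6
    H0 returns -3
    H1 returns [6, -3]
    H2 returns [6, -3]
    H3 returns [[6, -3]]
  branch[2] choose=1:
    emit(6) @ H1 ⇒ out+=6
    H0 returns -4
    H1 returns [6, -4]
    H2 returns [6, -4]
    H3 returns [[6, -4]]
= [[6, -1], [6, -3], [6, -4]]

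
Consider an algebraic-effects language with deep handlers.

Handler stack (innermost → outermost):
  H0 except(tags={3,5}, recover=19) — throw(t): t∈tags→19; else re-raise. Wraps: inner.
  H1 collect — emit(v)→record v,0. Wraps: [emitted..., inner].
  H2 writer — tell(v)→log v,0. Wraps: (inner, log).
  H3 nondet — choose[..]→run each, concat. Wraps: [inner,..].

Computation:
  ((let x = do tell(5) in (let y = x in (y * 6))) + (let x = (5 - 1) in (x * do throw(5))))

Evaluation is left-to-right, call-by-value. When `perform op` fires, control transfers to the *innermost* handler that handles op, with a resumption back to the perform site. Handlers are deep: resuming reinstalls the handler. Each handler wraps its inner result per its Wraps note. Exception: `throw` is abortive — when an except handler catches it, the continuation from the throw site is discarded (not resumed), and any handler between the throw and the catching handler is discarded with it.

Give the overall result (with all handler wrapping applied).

Answer: [([19], (5))]

Evaluation trace:
tell(5) @ H2 ⇒ log+=5
throw(5) @ H0 caught ⇒ 19
H1 returns [19]
H2 returns ([19], (5))
H3 returns [([19], (5))]
= [([19], (5))]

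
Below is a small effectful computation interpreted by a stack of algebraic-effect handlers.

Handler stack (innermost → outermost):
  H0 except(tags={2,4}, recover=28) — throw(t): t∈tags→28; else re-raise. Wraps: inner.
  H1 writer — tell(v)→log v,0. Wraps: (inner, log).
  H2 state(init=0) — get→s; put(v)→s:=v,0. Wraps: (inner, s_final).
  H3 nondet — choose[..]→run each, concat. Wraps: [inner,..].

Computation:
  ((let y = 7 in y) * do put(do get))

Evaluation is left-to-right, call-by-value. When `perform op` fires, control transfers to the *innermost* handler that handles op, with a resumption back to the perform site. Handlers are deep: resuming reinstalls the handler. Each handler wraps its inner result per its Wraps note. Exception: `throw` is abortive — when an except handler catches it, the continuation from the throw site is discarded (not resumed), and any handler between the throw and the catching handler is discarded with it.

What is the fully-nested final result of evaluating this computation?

Step-by-step:
get @ H2 ⇒ 0
put(0) @ H2 ⇒ s:=0
H0 returns 0
H1 returns (0, ())
H2 returns ((0, ()), 0)
H3 returns [((0, ()), 0)]
= [((0, ()), 0)]

Answer: [((0, ()), 0)]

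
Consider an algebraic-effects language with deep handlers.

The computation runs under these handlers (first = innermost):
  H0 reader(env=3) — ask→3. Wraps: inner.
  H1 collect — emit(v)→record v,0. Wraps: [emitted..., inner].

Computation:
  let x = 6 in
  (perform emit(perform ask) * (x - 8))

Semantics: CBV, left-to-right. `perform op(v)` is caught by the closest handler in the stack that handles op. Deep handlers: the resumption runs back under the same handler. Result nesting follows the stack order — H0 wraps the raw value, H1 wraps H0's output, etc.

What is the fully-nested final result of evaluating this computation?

Answer: [3, 0]

Evaluation trace:
ask @ H0 ⇒ 3
emit(3) @ H1 ⇒ out+=3
H0 returns 0
H1 returns [3, 0]
= [3, 0]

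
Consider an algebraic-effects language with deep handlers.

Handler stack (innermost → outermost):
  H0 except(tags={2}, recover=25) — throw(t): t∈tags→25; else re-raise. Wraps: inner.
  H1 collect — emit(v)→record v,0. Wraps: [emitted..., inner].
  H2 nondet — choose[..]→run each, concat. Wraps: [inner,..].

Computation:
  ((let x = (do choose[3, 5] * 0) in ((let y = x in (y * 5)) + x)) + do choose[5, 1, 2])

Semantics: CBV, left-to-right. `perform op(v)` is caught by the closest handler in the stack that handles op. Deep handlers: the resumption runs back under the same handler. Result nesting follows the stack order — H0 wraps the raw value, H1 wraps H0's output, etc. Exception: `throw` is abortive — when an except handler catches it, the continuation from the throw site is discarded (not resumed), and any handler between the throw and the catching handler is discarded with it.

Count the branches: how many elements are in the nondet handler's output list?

Evaluation trace:
choose[3, 5] @ H2
  branch[0] choose=3:
    choose[5, 1, 2] @ H2
      branch[0] choose=5:
        H0 returns 5
        H1 returns [5]
        H2 returns [[5]]
      branch[1] choose=1:
        H0 returns 1
        H1 returns [1]
        H2 returns [[1]]
      branch[2] choose=2:
        H0 returns 2
        H1 returns [2]
        H2 returns [[2]]
  branch[1] choose=5:
    choose[5, 1, 2] @ H2
      branch[0] choose=5:
        H0 returns 5
        H1 returns [5]
        H2 returns [[5]]
      branch[1] choose=1:
        H0 returns 1
        H1 returns [1]
        H2 returns [[1]]
      branch[2] choose=2:
        H0 returns 2
        H1 returns [2]
        H2 returns [[2]]
= [[5], [1], [2], [5], [1], [2]]

Answer: 6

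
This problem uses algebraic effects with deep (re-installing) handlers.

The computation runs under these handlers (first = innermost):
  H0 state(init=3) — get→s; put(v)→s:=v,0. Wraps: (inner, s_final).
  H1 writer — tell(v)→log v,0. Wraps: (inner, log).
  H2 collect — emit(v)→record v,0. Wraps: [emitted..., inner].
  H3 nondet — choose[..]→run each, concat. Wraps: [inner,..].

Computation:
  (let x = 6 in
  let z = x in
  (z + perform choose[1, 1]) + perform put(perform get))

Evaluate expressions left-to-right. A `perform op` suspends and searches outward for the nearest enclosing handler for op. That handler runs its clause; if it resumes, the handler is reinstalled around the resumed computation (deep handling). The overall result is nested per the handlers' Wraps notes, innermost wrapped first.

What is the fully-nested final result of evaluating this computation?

Answer: [[((7, 3), ())], [((7, 3), ())]]

Working:
choose[1, 1] @ H3
  branch[0] choose=1:
    get @ H0 ⇒ 3
    put(3) @ H0 ⇒ s:=3
    H0 returns (7, 3)
    H1 returns ((7, 3), ())
    H2 returns [((7, 3), ())]
    H3 returns [[((7, 3), ())]]
  branch[1] choose=1:
    get @ H0 ⇒ 3
    put(3) @ H0 ⇒ s:=3
    H0 returns (7, 3)
    H1 returns ((7, 3), ())
    H2 returns [((7, 3), ())]
    H3 returns [[((7, 3), ())]]
= [[((7, 3), ())], [((7, 3), ())]]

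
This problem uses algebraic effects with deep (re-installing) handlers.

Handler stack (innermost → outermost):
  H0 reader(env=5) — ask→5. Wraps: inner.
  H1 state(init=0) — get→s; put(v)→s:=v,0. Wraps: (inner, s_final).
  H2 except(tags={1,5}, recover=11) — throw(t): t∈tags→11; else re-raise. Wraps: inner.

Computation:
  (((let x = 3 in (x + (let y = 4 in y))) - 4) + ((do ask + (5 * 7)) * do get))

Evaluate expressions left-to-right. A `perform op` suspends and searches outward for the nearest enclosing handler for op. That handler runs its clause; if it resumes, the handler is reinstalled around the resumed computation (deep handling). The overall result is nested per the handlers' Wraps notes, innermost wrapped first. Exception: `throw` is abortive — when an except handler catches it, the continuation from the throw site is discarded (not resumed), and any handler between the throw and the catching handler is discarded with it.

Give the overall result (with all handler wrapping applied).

Working:
ask @ H0 ⇒ 5
get @ H1 ⇒ 0
H0 returns 3
H1 returns (3, 0)
H2 returns (3, 0)
= (3, 0)

Answer: (3, 0)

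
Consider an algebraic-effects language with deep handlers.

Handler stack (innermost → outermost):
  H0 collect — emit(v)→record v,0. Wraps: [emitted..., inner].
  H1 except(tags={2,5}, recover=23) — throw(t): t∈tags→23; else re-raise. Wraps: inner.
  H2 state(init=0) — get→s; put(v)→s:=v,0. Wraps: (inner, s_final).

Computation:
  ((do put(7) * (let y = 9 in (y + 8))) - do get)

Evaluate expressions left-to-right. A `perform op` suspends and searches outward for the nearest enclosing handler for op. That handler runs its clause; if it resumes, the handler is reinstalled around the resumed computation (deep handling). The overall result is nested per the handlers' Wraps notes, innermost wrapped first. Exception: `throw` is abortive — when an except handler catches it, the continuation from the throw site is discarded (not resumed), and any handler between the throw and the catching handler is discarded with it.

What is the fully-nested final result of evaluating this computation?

Answer: ([-7], 7)

Step-by-step:
put(7) @ H2 ⇒ s:=7
get @ H2 ⇒ 7
H0 returns [-7]
H1 returns [-7]
H2 returns ([-7], 7)
= ([-7], 7)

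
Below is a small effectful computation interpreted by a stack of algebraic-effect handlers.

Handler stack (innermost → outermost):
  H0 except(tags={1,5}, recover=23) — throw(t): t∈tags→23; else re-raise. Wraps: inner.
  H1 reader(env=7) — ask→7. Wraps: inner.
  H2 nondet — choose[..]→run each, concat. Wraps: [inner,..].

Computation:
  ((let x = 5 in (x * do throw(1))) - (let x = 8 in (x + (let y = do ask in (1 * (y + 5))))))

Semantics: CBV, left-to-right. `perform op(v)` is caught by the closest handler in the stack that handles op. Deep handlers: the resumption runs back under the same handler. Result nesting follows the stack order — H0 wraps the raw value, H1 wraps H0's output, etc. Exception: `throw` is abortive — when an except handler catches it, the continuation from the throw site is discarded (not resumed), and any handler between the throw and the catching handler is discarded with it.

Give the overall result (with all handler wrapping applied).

Answer: [23]

Evaluation trace:
throw(1) @ H0 caught ⇒ 23
H1 returns 23
H2 returns [23]
= [23]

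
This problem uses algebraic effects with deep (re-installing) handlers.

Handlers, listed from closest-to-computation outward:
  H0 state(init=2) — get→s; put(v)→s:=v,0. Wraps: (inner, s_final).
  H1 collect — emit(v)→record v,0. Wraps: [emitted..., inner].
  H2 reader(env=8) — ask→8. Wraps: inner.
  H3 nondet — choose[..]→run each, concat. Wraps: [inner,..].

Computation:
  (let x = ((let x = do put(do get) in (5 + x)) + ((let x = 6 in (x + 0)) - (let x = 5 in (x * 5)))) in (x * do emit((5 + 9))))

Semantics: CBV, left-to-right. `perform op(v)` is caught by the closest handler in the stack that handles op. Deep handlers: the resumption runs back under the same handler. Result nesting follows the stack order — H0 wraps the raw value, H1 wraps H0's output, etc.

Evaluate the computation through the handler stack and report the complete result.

Answer: [[14, (0, 2)]]

Step-by-step:
get @ H0 ⇒ 2
put(2) @ H0 ⇒ s:=2
emit(14) @ H1 ⇒ out+=14
H0 returns (0, 2)
H1 returns [14, (0, 2)]
H2 returns [14, (0, 2)]
H3 returns [[14, (0, 2)]]
= [[14, (0, 2)]]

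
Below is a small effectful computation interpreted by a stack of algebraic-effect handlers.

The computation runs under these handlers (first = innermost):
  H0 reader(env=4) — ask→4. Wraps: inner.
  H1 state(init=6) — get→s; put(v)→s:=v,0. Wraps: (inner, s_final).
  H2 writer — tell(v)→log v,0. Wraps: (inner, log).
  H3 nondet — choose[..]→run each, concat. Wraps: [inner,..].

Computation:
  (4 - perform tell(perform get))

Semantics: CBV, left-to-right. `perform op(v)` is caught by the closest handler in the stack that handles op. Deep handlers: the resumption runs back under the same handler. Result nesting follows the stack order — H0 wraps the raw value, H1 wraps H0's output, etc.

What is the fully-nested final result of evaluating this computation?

Evaluation trace:
get @ H1 ⇒ 6
tell(6) @ H2 ⇒ log+=6
H0 returns 4
H1 returns (4, 6)
H2 returns ((4, 6), (6))
H3 returns [((4, 6), (6))]
= [((4, 6), (6))]

Answer: [((4, 6), (6))]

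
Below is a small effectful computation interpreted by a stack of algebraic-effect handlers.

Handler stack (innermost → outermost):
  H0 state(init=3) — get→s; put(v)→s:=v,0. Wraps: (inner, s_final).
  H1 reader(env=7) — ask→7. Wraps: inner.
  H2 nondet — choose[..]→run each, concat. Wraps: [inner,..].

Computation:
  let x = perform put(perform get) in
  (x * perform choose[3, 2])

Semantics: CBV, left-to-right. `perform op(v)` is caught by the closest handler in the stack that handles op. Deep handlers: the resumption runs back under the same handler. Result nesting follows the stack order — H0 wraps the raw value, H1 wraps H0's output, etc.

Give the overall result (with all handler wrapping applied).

Step-by-step:
get @ H0 ⇒ 3
put(3) @ H0 ⇒ s:=3
choose[3, 2] @ H2
  branch[0] choose=3:
    H0 returns (0, 3)
    H1 returns (0, 3)
    H2 returns [(0, 3)]
  branch[1] choose=2:
    H0 returns (0, 3)
    H1 returns (0, 3)
    H2 returns [(0, 3)]
= [(0, 3), (0, 3)]

Answer: [(0, 3), (0, 3)]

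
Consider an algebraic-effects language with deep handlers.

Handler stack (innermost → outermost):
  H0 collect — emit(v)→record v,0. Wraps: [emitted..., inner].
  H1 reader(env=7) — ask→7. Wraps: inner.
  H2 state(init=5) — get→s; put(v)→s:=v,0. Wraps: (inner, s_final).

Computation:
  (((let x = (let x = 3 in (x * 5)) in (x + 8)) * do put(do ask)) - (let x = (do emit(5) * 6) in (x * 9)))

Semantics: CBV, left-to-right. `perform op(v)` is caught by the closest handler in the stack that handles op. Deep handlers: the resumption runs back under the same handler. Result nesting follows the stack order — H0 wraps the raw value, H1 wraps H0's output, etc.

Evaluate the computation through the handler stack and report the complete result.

Answer: ([5, 0], 7)

Evaluation trace:
ask @ H1 ⇒ 7
put(7) @ H2 ⇒ s:=7
emit(5) @ H0 ⇒ out+=5
H0 returns [5, 0]
H1 returns [5, 0]
H2 returns ([5, 0], 7)
= ([5, 0], 7)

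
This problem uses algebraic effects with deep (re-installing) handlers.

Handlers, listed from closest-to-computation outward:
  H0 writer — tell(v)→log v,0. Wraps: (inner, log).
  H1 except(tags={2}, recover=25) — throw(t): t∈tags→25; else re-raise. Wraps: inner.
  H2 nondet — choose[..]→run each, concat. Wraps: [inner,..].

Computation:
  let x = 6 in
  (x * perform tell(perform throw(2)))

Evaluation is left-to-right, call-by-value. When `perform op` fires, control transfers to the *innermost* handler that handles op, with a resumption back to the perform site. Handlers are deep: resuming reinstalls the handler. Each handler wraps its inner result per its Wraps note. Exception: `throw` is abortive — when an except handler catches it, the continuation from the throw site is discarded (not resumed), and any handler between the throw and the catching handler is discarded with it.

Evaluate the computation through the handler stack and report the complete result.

Answer: [25]

Evaluation trace:
throw(2) @ H1 caught ⇒ 25
H2 returns [25]
= [25]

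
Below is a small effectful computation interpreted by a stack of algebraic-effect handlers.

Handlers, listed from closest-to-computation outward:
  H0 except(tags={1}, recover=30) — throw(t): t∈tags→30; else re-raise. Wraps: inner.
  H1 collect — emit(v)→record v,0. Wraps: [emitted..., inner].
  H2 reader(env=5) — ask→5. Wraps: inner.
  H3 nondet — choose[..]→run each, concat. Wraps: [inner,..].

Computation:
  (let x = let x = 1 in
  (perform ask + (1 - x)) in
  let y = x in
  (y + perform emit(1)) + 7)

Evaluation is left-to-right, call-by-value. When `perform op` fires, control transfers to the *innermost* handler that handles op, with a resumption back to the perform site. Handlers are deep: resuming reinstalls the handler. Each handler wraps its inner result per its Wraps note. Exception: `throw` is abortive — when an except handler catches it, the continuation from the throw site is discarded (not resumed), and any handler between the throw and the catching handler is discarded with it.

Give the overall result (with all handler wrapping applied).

Answer: [[1, 12]]

Evaluation trace:
ask @ H2 ⇒ 5
emit(1) @ H1 ⇒ out+=1
H0 returns 12
H1 returns [1, 12]
H2 returns [1, 12]
H3 returns [[1, 12]]
= [[1, 12]]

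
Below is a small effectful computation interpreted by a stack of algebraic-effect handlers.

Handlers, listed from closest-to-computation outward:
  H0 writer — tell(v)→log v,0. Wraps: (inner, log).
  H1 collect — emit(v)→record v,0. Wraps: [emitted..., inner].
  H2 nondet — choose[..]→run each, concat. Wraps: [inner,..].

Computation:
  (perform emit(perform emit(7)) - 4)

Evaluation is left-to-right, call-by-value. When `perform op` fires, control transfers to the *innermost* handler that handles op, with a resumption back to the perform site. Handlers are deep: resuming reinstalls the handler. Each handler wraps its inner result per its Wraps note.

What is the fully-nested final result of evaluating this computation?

Working:
emit(7) @ H1 ⇒ out+=7
emit(0) @ H1 ⇒ out+=0
H0 returns (-4, ())
H1 returns [7, 0, (-4, ())]
H2 returns [[7, 0, (-4, ())]]
= [[7, 0, (-4, ())]]

Answer: [[7, 0, (-4, ())]]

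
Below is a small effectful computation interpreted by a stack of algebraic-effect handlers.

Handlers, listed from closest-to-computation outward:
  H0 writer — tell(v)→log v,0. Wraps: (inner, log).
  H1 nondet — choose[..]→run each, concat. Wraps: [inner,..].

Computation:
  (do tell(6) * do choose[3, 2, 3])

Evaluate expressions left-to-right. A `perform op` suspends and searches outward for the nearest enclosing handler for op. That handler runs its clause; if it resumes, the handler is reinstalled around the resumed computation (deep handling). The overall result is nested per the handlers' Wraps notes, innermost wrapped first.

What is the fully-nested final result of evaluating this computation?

Working:
tell(6) @ H0 ⇒ log+=6
choose[3, 2, 3] @ H1
  branch[0] choose=3:
    H0 returns (0, (6))
    H1 returns [(0, (6))]
  branch[1] choose=2:
    H0 returns (0, (6))
    H1 returns [(0, (6))]
  branch[2] choose=3:
    H0 returns (0, (6))
    H1 returns [(0, (6))]
= [(0, (6)), (0, (6)), (0, (6))]

Answer: [(0, (6)), (0, (6)), (0, (6))]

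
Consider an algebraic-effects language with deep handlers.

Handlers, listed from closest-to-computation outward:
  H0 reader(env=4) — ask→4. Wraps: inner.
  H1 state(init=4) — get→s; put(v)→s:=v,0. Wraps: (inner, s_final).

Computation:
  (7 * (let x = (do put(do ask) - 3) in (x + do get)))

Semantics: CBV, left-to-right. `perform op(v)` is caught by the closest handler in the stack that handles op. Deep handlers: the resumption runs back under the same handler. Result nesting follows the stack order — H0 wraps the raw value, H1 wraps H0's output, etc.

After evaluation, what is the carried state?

Step-by-step:
ask @ H0 ⇒ 4
put(4) @ H1 ⇒ s:=4
get @ H1 ⇒ 4
H0 returns 7
H1 returns (7, 4)
= (7, 4)

Answer: 4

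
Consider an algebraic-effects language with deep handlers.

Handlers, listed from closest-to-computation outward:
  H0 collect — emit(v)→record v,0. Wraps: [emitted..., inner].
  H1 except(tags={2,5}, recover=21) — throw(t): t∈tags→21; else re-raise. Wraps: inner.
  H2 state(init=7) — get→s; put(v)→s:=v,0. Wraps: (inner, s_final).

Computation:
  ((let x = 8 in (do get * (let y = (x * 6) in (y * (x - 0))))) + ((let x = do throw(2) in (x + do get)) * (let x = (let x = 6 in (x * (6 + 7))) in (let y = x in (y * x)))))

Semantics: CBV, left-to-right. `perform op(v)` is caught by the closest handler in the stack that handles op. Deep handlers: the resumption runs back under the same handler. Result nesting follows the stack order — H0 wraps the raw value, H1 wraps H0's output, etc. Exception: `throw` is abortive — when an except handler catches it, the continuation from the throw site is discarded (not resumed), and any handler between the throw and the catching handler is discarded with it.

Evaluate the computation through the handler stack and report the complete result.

Answer: (21, 7)

Step-by-step:
get @ H2 ⇒ 7
throw(2) @ H1 caught ⇒ 21
H2 returns (21, 7)
= (21, 7)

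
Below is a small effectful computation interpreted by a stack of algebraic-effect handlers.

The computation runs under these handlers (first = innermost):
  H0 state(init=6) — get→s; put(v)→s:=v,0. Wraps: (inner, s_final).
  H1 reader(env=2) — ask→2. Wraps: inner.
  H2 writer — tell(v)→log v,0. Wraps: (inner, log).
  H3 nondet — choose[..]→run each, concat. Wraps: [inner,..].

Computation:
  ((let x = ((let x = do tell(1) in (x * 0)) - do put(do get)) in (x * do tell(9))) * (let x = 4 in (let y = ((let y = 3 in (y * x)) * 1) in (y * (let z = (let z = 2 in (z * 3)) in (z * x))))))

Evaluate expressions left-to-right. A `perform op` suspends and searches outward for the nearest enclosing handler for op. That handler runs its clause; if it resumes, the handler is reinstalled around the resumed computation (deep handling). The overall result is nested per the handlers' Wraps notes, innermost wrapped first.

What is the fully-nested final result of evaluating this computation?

Step-by-step:
tell(1) @ H2 ⇒ log+=1
get @ H0 ⇒ 6
put(6) @ H0 ⇒ s:=6
tell(9) @ H2 ⇒ log+=9
H0 returns (0, 6)
H1 returns (0, 6)
H2 returns ((0, 6), (1, 9))
H3 returns [((0, 6), (1, 9))]
= [((0, 6), (1, 9))]

Answer: [((0, 6), (1, 9))]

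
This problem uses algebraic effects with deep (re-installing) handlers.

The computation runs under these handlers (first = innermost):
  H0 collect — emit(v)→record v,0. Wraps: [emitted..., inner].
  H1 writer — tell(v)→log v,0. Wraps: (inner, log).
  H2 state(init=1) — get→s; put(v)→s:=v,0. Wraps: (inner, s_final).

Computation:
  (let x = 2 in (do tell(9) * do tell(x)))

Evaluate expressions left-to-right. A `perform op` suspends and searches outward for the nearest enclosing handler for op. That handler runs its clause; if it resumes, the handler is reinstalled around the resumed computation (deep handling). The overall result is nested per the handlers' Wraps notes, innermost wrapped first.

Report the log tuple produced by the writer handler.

Evaluation trace:
tell(9) @ H1 ⇒ log+=9
tell(2) @ H1 ⇒ log+=2
H0 returns [0]
H1 returns ([0], (9, 2))
H2 returns (([0], (9, 2)), 1)
= (([0], (9, 2)), 1)

Answer: (9, 2)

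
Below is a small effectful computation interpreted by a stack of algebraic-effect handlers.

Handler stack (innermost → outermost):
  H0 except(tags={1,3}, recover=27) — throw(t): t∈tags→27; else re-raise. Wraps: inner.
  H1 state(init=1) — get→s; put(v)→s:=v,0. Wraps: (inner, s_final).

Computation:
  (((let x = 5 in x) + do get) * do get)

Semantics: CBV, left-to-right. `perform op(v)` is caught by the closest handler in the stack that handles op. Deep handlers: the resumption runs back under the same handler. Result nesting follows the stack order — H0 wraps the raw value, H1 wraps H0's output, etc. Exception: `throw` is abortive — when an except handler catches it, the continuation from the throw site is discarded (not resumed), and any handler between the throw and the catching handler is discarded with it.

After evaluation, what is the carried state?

Working:
get @ H1 ⇒ 1
get @ H1 ⇒ 1
H0 returns 6
H1 returns (6, 1)
= (6, 1)

Answer: 1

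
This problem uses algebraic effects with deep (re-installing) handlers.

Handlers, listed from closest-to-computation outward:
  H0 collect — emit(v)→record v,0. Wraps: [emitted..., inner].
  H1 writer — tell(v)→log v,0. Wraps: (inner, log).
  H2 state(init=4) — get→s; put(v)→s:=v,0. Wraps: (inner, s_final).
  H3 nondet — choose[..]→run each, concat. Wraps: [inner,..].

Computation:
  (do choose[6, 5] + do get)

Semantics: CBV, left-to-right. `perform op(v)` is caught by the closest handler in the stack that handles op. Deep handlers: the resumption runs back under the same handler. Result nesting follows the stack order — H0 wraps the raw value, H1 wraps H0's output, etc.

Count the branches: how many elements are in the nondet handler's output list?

Evaluation trace:
choose[6, 5] @ H3
  branch[0] choose=6:
    get @ H2 ⇒ 4
    H0 returns [10]
    H1 returns ([10], ())
    H2 returns (([10], ()), 4)
    H3 returns [(([10], ()), 4)]
  branch[1] choose=5:
    get @ H2 ⇒ 4
    H0 returns [9]
    H1 returns ([9], ())
    H2 returns (([9], ()), 4)
    H3 returns [(([9], ()), 4)]
= [(([10], ()), 4), (([9], ()), 4)]

Answer: 2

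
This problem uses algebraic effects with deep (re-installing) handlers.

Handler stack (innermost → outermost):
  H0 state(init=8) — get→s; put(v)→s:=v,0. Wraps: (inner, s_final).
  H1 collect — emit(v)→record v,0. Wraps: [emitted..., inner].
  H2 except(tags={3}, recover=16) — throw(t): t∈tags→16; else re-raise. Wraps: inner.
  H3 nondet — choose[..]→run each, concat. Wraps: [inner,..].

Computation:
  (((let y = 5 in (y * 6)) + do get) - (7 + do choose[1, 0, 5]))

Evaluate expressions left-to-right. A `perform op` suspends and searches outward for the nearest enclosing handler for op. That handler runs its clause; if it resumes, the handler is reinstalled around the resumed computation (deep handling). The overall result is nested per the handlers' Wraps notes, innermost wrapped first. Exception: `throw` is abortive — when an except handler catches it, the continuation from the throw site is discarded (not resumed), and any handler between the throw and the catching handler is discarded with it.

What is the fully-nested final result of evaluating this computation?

Answer: [[(30, 8)], [(31, 8)], [(26, 8)]]

Evaluation trace:
get @ H0 ⇒ 8
choose[1, 0, 5] @ H3
  branch[0] choose=1:
    H0 returns (30, 8)
    H1 returns [(30, 8)]
    H2 returns [(30, 8)]
    H3 returns [[(30, 8)]]
  branch[1] choose=0:
    H0 returns (31, 8)
    H1 returns [(31, 8)]
    H2 returns [(31, 8)]
    H3 returns [[(31, 8)]]
  branch[2] choose=5:
    H0 returns (26, 8)
    H1 returns [(26, 8)]
    H2 returns [(26, 8)]
    H3 returns [[(26, 8)]]
= [[(30, 8)], [(31, 8)], [(26, 8)]]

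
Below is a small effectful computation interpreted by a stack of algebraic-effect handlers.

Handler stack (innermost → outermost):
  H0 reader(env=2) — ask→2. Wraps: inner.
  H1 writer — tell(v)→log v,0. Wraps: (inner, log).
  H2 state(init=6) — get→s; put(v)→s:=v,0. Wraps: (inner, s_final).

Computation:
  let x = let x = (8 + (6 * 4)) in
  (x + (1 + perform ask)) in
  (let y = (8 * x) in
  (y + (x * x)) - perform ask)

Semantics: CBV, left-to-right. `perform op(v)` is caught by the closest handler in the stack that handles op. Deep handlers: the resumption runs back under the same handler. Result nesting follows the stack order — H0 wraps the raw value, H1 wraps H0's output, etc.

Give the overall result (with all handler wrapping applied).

Evaluation trace:
ask @ H0 ⇒ 2
ask @ H0 ⇒ 2
H0 returns 1503
H1 returns (1503, ())
H2 returns ((1503, ()), 6)
= ((1503, ()), 6)

Answer: ((1503, ()), 6)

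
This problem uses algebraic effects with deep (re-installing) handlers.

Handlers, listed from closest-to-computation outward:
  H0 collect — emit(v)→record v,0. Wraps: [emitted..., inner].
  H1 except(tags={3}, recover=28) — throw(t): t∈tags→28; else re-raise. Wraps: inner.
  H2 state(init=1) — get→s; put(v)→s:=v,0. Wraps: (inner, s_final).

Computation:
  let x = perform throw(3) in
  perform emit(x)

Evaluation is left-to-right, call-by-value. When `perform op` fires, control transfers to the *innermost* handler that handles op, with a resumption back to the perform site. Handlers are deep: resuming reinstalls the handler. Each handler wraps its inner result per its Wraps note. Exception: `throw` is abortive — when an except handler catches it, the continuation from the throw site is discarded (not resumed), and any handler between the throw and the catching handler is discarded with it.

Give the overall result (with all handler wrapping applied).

Step-by-step:
throw(3) @ H1 caught ⇒ 28
H2 returns (28, 1)
= (28, 1)

Answer: (28, 1)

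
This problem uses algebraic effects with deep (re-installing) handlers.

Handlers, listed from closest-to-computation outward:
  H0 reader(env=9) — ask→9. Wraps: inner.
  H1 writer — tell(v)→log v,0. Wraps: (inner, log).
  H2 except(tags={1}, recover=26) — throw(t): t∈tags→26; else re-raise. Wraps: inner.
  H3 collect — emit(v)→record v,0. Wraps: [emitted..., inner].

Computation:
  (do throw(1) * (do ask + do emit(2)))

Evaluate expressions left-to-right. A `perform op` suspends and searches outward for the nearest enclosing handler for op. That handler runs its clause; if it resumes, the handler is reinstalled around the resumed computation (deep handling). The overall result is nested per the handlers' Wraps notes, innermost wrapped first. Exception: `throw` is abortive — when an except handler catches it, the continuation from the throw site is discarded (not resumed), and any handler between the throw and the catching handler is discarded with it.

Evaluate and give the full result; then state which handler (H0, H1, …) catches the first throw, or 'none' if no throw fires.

Answer: [26] ; first throw caught by: H2

Step-by-step:
throw(1) @ H2 caught ⇒ 26
H3 returns [26]
= [26]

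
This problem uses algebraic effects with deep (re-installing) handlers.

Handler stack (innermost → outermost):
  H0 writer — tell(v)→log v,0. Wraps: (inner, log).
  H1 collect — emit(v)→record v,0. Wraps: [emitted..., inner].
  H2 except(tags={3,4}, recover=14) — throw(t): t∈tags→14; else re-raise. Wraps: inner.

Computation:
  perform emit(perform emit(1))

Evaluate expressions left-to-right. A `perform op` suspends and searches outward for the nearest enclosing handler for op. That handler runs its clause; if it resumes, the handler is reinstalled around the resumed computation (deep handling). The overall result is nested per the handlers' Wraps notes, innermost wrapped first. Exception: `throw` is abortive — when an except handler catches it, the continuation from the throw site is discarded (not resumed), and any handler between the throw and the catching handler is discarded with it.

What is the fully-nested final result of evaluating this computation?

Step-by-step:
emit(1) @ H1 ⇒ out+=1
emit(0) @ H1 ⇒ out+=0
H0 returns (0, ())
H1 returns [1, 0, (0, ())]
H2 returns [1, 0, (0, ())]
= [1, 0, (0, ())]

Answer: [1, 0, (0, ())]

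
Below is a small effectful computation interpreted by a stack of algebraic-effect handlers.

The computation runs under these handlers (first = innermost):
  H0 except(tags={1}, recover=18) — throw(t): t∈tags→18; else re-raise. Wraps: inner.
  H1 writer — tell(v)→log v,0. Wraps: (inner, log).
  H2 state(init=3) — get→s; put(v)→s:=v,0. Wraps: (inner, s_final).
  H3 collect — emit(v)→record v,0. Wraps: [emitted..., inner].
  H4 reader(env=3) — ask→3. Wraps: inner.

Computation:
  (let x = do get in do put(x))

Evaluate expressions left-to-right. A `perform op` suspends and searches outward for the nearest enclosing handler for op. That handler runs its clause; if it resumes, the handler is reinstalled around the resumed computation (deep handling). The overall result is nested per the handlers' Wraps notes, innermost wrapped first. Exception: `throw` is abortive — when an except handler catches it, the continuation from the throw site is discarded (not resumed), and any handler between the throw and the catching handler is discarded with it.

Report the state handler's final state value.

Step-by-step:
get @ H2 ⇒ 3
put(3) @ H2 ⇒ s:=3
H0 returns 0
H1 returns (0, ())
H2 returns ((0, ()), 3)
H3 returns [((0, ()), 3)]
H4 returns [((0, ()), 3)]
= [((0, ()), 3)]

Answer: 3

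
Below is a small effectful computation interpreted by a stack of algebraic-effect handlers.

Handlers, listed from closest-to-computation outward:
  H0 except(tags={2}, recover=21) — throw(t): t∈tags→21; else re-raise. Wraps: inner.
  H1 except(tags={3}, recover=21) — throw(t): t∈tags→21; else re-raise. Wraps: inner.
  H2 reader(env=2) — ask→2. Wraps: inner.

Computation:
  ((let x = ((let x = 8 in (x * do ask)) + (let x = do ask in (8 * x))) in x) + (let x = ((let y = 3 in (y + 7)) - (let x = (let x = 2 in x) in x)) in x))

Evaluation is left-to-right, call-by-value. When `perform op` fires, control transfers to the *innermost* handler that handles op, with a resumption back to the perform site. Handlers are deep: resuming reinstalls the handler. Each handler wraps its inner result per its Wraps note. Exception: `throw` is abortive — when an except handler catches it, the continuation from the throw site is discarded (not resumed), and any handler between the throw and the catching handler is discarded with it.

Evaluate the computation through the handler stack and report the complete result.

Step-by-step:
ask @ H2 ⇒ 2
ask @ H2 ⇒ 2
H0 returns 40
H1 returns 40
H2 returns 40
= 40

Answer: 40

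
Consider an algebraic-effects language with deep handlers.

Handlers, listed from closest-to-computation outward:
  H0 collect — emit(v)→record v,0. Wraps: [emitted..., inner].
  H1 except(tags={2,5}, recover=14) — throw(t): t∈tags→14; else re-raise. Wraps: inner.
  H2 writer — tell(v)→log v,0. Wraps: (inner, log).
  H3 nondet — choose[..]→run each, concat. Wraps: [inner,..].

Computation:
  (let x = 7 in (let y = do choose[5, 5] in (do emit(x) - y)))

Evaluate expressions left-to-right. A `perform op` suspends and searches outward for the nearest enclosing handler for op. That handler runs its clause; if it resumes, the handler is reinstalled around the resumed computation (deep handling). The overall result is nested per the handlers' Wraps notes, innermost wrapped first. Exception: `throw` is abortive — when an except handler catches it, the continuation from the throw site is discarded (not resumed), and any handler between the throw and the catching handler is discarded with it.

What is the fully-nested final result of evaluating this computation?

Working:
choose[5, 5] @ H3
  branch[0] choose=5:
    emit(7) @ H0 ⇒ out+=7
    H0 returns [7, -5]
    H1 returns [7, -5]
    H2 returns ([7, -5], ())
    H3 returns [([7, -5], ())]
  branch[1] choose=5:
    emit(7) @ H0 ⇒ out+=7
    H0 returns [7, -5]
    H1 returns [7, -5]
    H2 returns ([7, -5], ())
    H3 returns [([7, -5], ())]
= [([7, -5], ()), ([7, -5], ())]

Answer: [([7, -5], ()), ([7, -5], ())]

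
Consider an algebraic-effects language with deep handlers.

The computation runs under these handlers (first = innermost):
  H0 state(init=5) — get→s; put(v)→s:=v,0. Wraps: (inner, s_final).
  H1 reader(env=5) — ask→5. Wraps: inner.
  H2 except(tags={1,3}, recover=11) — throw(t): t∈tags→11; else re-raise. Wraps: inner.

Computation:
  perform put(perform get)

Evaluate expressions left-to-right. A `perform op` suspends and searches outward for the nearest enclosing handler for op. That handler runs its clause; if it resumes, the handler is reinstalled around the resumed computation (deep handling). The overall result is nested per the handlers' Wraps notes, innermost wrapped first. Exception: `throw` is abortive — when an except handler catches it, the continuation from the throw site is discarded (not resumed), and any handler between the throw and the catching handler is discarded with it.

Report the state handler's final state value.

Working:
get @ H0 ⇒ 5
put(5) @ H0 ⇒ s:=5
H0 returns (0, 5)
H1 returns (0, 5)
H2 returns (0, 5)
= (0, 5)

Answer: 5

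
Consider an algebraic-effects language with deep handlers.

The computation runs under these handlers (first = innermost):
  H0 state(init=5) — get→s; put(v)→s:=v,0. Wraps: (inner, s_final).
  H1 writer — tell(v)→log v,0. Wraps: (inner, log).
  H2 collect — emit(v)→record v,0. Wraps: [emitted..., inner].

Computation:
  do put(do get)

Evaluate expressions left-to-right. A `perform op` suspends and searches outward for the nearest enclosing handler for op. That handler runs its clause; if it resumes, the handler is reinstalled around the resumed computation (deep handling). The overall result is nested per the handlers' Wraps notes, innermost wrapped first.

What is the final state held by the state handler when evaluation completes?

Step-by-step:
get @ H0 ⇒ 5
put(5) @ H0 ⇒ s:=5
H0 returns (0, 5)
H1 returns ((0, 5), ())
H2 returns [((0, 5), ())]
= [((0, 5), ())]

Answer: 5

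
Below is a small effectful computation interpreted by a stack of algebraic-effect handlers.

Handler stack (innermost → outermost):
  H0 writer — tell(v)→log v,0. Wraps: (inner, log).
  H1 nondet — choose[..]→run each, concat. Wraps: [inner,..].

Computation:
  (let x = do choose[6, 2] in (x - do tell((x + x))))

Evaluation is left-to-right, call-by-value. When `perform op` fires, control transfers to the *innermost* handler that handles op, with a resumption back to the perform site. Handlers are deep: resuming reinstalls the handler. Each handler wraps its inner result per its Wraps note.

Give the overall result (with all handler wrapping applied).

Answer: [(6, (12)), (2, (4))]

Evaluation trace:
choose[6, 2] @ H1
  branch[0] choose=6:
    tell(12) @ H0 ⇒ log+=12
    H0 returns (6, (12))
    H1 returns [(6, (12))]
  branch[1] choose=2:
    tell(4) @ H0 ⇒ log+=4
    H0 returns (2, (4))
    H1 returns [(2, (4))]
= [(6, (12)), (2, (4))]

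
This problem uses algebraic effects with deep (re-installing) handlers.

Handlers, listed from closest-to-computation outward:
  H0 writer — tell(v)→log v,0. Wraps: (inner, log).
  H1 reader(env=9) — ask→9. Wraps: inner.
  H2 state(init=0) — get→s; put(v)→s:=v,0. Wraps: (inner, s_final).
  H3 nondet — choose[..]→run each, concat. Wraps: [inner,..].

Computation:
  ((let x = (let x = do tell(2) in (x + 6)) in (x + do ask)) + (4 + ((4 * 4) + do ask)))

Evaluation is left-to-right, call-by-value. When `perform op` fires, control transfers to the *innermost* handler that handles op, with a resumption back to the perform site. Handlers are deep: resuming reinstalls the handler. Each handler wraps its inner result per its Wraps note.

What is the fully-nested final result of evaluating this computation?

Answer: [((44, (2)), 0)]

Evaluation trace:
tell(2) @ H0 ⇒ log+=2
ask @ H1 ⇒ 9
ask @ H1 ⇒ 9
H0 returns (44, (2))
H1 returns (44, (2))
H2 returns ((44, (2)), 0)
H3 returns [((44, (2)), 0)]
= [((44, (2)), 0)]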